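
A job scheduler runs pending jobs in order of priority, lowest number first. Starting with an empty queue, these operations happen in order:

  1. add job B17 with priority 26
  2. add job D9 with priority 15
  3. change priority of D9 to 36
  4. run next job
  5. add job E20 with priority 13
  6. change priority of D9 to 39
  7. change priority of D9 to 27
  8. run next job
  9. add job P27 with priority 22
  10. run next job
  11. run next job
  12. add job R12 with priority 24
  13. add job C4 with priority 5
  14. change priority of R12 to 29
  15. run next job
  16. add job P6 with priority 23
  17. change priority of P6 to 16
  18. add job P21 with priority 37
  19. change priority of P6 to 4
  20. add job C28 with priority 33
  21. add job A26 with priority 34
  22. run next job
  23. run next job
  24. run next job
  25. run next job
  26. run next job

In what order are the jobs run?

add B17 (priority 26) → {B17:26}
add D9 (priority 15) → {D9:15, B17:26}
update D9 to priority 36 → {B17:26, D9:36}
run next job → B17; now {D9:36}
add E20 (priority 13) → {E20:13, D9:36}
update D9 to priority 39 → {E20:13, D9:39}
update D9 to priority 27 → {E20:13, D9:27}
run next job → E20; now {D9:27}
add P27 (priority 22) → {P27:22, D9:27}
run next job → P27; now {D9:27}
run next job → D9; now {}
add R12 (priority 24) → {R12:24}
add C4 (priority 5) → {C4:5, R12:24}
update R12 to priority 29 → {C4:5, R12:29}
run next job → C4; now {R12:29}
add P6 (priority 23) → {P6:23, R12:29}
update P6 to priority 16 → {P6:16, R12:29}
add P21 (priority 37) → {P6:16, R12:29, P21:37}
update P6 to priority 4 → {P6:4, R12:29, P21:37}
add C28 (priority 33) → {P6:4, R12:29, C28:33, P21:37}
add A26 (priority 34) → {P6:4, R12:29, C28:33, A26:34, P21:37}
run next job → P6; now {R12:29, C28:33, A26:34, P21:37}
run next job → R12; now {C28:33, A26:34, P21:37}
run next job → C28; now {A26:34, P21:37}
run next job → A26; now {P21:37}
run next job → P21; now {}

B17, E20, P27, D9, C4, P6, R12, C28, A26, P21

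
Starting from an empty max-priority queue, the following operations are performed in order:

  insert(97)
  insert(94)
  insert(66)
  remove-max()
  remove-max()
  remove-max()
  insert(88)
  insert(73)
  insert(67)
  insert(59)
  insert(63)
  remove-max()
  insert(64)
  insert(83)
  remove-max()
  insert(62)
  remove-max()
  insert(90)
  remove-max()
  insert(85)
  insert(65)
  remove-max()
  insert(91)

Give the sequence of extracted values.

97 → 94 → 66 → 88 → 83 → 73 → 90 → 85

insert 97 → {97}
insert 94 → {97, 94}
insert 66 → {97, 94, 66}
remove-max → 97; now {94, 66}
remove-max → 94; now {66}
remove-max → 66; now {}
insert 88 → {88}
insert 73 → {88, 73}
insert 67 → {88, 73, 67}
insert 59 → {88, 73, 67, 59}
insert 63 → {88, 73, 67, 63, 59}
remove-max → 88; now {73, 67, 63, 59}
insert 64 → {73, 67, 64, 63, 59}
insert 83 → {83, 73, 67, 64, 63, 59}
remove-max → 83; now {73, 67, 64, 63, 59}
insert 62 → {73, 67, 64, 63, 62, 59}
remove-max → 73; now {67, 64, 63, 62, 59}
insert 90 → {90, 67, 64, 63, 62, 59}
remove-max → 90; now {67, 64, 63, 62, 59}
insert 85 → {85, 67, 64, 63, 62, 59}
insert 65 → {85, 67, 65, 64, 63, 62, 59}
remove-max → 85; now {67, 65, 64, 63, 62, 59}
insert 91 → {91, 67, 65, 64, 63, 62, 59}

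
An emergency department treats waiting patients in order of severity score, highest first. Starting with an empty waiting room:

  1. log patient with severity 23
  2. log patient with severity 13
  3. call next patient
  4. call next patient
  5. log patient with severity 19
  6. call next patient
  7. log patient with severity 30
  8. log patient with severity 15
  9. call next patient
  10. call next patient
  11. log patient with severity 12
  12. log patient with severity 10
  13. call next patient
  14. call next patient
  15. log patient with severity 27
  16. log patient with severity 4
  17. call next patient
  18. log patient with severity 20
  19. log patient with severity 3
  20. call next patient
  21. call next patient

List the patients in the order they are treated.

insert 23 → {23}
insert 13 → {23, 13}
call next patient → 23; now {13}
call next patient → 13; now {}
insert 19 → {19}
call next patient → 19; now {}
insert 30 → {30}
insert 15 → {30, 15}
call next patient → 30; now {15}
call next patient → 15; now {}
insert 12 → {12}
insert 10 → {12, 10}
call next patient → 12; now {10}
call next patient → 10; now {}
insert 27 → {27}
insert 4 → {27, 4}
call next patient → 27; now {4}
insert 20 → {20, 4}
insert 3 → {20, 4, 3}
call next patient → 20; now {4, 3}
call next patient → 4; now {3}

23 → 13 → 19 → 30 → 15 → 12 → 10 → 27 → 20 → 4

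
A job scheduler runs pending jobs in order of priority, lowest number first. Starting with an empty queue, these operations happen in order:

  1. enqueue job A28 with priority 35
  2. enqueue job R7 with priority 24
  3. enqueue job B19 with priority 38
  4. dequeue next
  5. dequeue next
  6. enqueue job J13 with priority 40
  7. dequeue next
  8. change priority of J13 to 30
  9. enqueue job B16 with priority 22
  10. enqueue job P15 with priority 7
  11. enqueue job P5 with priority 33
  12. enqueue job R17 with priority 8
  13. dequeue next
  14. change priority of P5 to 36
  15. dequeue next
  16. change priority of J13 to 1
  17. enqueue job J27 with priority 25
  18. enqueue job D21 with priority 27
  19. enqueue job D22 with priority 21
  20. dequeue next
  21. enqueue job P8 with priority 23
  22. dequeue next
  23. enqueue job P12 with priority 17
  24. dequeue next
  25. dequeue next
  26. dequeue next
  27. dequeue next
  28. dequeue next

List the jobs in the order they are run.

[R7, A28, B19, P15, R17, J13, D22, P12, B16, P8, J27, D21]

add A28 (priority 35) → {A28:35}
add R7 (priority 24) → {R7:24, A28:35}
add B19 (priority 38) → {R7:24, A28:35, B19:38}
dequeue next → R7; now {A28:35, B19:38}
dequeue next → A28; now {B19:38}
add J13 (priority 40) → {B19:38, J13:40}
dequeue next → B19; now {J13:40}
update J13 to priority 30 → {J13:30}
add B16 (priority 22) → {B16:22, J13:30}
add P15 (priority 7) → {P15:7, B16:22, J13:30}
add P5 (priority 33) → {P15:7, B16:22, J13:30, P5:33}
add R17 (priority 8) → {P15:7, R17:8, B16:22, J13:30, P5:33}
dequeue next → P15; now {R17:8, B16:22, J13:30, P5:33}
update P5 to priority 36 → {R17:8, B16:22, J13:30, P5:36}
dequeue next → R17; now {B16:22, J13:30, P5:36}
update J13 to priority 1 → {J13:1, B16:22, P5:36}
add J27 (priority 25) → {J13:1, B16:22, J27:25, P5:36}
add D21 (priority 27) → {J13:1, B16:22, J27:25, D21:27, P5:36}
add D22 (priority 21) → {J13:1, D22:21, B16:22, J27:25, D21:27, P5:36}
dequeue next → J13; now {D22:21, B16:22, J27:25, D21:27, P5:36}
add P8 (priority 23) → {D22:21, B16:22, P8:23, J27:25, D21:27, P5:36}
dequeue next → D22; now {B16:22, P8:23, J27:25, D21:27, P5:36}
add P12 (priority 17) → {P12:17, B16:22, P8:23, J27:25, D21:27, P5:36}
dequeue next → P12; now {B16:22, P8:23, J27:25, D21:27, P5:36}
dequeue next → B16; now {P8:23, J27:25, D21:27, P5:36}
dequeue next → P8; now {J27:25, D21:27, P5:36}
dequeue next → J27; now {D21:27, P5:36}
dequeue next → D21; now {P5:36}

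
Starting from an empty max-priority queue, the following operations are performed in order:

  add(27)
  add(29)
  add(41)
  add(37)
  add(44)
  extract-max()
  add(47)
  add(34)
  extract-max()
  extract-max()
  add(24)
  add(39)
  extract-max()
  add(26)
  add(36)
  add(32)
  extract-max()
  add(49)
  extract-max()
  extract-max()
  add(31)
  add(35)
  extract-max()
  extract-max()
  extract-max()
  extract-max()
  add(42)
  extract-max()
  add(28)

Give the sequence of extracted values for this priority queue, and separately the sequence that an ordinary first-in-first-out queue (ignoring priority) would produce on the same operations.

insert 27 → {27}
insert 29 → {29, 27}
insert 41 → {41, 29, 27}
insert 37 → {41, 37, 29, 27}
insert 44 → {44, 41, 37, 29, 27}
extract-max → 44; now {41, 37, 29, 27}
insert 47 → {47, 41, 37, 29, 27}
insert 34 → {47, 41, 37, 34, 29, 27}
extract-max → 47; now {41, 37, 34, 29, 27}
extract-max → 41; now {37, 34, 29, 27}
insert 24 → {37, 34, 29, 27, 24}
insert 39 → {39, 37, 34, 29, 27, 24}
extract-max → 39; now {37, 34, 29, 27, 24}
insert 26 → {37, 34, 29, 27, 26, 24}
insert 36 → {37, 36, 34, 29, 27, 26, 24}
insert 32 → {37, 36, 34, 32, 29, 27, 26, 24}
extract-max → 37; now {36, 34, 32, 29, 27, 26, 24}
insert 49 → {49, 36, 34, 32, 29, 27, 26, 24}
extract-max → 49; now {36, 34, 32, 29, 27, 26, 24}
extract-max → 36; now {34, 32, 29, 27, 26, 24}
insert 31 → {34, 32, 31, 29, 27, 26, 24}
insert 35 → {35, 34, 32, 31, 29, 27, 26, 24}
extract-max → 35; now {34, 32, 31, 29, 27, 26, 24}
extract-max → 34; now {32, 31, 29, 27, 26, 24}
extract-max → 32; now {31, 29, 27, 26, 24}
extract-max → 31; now {29, 27, 26, 24}
insert 42 → {42, 29, 27, 26, 24}
extract-max → 42; now {29, 27, 26, 24}
insert 28 → {29, 28, 27, 26, 24}

priority queue: [44, 47, 41, 39, 37, 49, 36, 35, 34, 32, 31, 42]; FIFO queue: [27, 29, 41, 37, 44, 47, 34, 24, 39, 26, 36, 32]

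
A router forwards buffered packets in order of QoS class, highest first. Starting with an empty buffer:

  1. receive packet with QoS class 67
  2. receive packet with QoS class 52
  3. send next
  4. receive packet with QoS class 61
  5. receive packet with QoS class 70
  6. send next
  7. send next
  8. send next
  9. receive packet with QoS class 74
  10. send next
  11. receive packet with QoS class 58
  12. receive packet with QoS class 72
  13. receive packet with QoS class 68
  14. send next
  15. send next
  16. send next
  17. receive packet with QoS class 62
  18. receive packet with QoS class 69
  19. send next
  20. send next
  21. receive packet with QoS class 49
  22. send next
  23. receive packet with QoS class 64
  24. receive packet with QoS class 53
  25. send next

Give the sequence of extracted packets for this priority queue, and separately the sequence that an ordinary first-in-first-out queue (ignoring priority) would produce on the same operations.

priority queue: 67, 70, 61, 52, 74, 72, 68, 58, 69, 62, 49, 64; FIFO queue: 67 → 52 → 61 → 70 → 74 → 58 → 72 → 68 → 62 → 69 → 49 → 64

insert 67 → {67}
insert 52 → {67, 52}
send next → 67; now {52}
insert 61 → {61, 52}
insert 70 → {70, 61, 52}
send next → 70; now {61, 52}
send next → 61; now {52}
send next → 52; now {}
insert 74 → {74}
send next → 74; now {}
insert 58 → {58}
insert 72 → {72, 58}
insert 68 → {72, 68, 58}
send next → 72; now {68, 58}
send next → 68; now {58}
send next → 58; now {}
insert 62 → {62}
insert 69 → {69, 62}
send next → 69; now {62}
send next → 62; now {}
insert 49 → {49}
send next → 49; now {}
insert 64 → {64}
insert 53 → {64, 53}
send next → 64; now {53}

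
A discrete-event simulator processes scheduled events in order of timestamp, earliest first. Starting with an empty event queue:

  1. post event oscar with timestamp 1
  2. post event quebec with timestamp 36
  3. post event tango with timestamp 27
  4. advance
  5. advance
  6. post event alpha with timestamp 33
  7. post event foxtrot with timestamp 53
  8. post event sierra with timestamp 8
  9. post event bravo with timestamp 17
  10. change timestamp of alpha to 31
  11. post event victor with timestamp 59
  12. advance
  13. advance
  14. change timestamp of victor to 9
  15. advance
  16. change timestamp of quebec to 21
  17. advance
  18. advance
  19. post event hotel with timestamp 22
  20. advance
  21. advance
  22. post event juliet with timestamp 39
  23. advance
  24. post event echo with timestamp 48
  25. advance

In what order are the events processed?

add oscar (timestamp 1) → {oscar:1}
add quebec (timestamp 36) → {oscar:1, quebec:36}
add tango (timestamp 27) → {oscar:1, tango:27, quebec:36}
advance → oscar; now {tango:27, quebec:36}
advance → tango; now {quebec:36}
add alpha (timestamp 33) → {alpha:33, quebec:36}
add foxtrot (timestamp 53) → {alpha:33, quebec:36, foxtrot:53}
add sierra (timestamp 8) → {sierra:8, alpha:33, quebec:36, foxtrot:53}
add bravo (timestamp 17) → {sierra:8, bravo:17, alpha:33, quebec:36, foxtrot:53}
update alpha to timestamp 31 → {sierra:8, bravo:17, alpha:31, quebec:36, foxtrot:53}
add victor (timestamp 59) → {sierra:8, bravo:17, alpha:31, quebec:36, foxtrot:53, victor:59}
advance → sierra; now {bravo:17, alpha:31, quebec:36, foxtrot:53, victor:59}
advance → bravo; now {alpha:31, quebec:36, foxtrot:53, victor:59}
update victor to timestamp 9 → {victor:9, alpha:31, quebec:36, foxtrot:53}
advance → victor; now {alpha:31, quebec:36, foxtrot:53}
update quebec to timestamp 21 → {quebec:21, alpha:31, foxtrot:53}
advance → quebec; now {alpha:31, foxtrot:53}
advance → alpha; now {foxtrot:53}
add hotel (timestamp 22) → {hotel:22, foxtrot:53}
advance → hotel; now {foxtrot:53}
advance → foxtrot; now {}
add juliet (timestamp 39) → {juliet:39}
advance → juliet; now {}
add echo (timestamp 48) → {echo:48}
advance → echo; now {}

oscar, tango, sierra, bravo, victor, quebec, alpha, hotel, foxtrot, juliet, echo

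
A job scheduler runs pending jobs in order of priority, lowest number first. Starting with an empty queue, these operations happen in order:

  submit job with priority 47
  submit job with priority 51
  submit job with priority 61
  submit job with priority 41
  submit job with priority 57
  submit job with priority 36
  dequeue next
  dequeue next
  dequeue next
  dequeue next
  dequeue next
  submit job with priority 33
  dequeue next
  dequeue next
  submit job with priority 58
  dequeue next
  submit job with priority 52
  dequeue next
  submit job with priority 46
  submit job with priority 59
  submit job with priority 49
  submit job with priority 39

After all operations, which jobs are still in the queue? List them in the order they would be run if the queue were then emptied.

insert 47 → {47}
insert 51 → {47, 51}
insert 61 → {47, 51, 61}
insert 41 → {41, 47, 51, 61}
insert 57 → {41, 47, 51, 57, 61}
insert 36 → {36, 41, 47, 51, 57, 61}
dequeue next → 36; now {41, 47, 51, 57, 61}
dequeue next → 41; now {47, 51, 57, 61}
dequeue next → 47; now {51, 57, 61}
dequeue next → 51; now {57, 61}
dequeue next → 57; now {61}
insert 33 → {33, 61}
dequeue next → 33; now {61}
dequeue next → 61; now {}
insert 58 → {58}
dequeue next → 58; now {}
insert 52 → {52}
dequeue next → 52; now {}
insert 46 → {46}
insert 59 → {46, 59}
insert 49 → {46, 49, 59}
insert 39 → {39, 46, 49, 59}

39, 46, 49, 59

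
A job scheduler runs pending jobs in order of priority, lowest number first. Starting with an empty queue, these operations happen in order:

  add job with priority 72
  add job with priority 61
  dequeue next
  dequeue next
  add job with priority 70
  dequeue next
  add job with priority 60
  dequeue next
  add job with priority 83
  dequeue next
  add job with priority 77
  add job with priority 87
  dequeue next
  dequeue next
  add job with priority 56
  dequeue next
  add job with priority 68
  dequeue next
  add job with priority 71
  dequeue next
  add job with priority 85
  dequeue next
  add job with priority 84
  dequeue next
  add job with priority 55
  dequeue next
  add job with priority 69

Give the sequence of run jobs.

insert 72 → {72}
insert 61 → {61, 72}
dequeue next → 61; now {72}
dequeue next → 72; now {}
insert 70 → {70}
dequeue next → 70; now {}
insert 60 → {60}
dequeue next → 60; now {}
insert 83 → {83}
dequeue next → 83; now {}
insert 77 → {77}
insert 87 → {77, 87}
dequeue next → 77; now {87}
dequeue next → 87; now {}
insert 56 → {56}
dequeue next → 56; now {}
insert 68 → {68}
dequeue next → 68; now {}
insert 71 → {71}
dequeue next → 71; now {}
insert 85 → {85}
dequeue next → 85; now {}
insert 84 → {84}
dequeue next → 84; now {}
insert 55 → {55}
dequeue next → 55; now {}
insert 69 → {69}

61, 72, 70, 60, 83, 77, 87, 56, 68, 71, 85, 84, 55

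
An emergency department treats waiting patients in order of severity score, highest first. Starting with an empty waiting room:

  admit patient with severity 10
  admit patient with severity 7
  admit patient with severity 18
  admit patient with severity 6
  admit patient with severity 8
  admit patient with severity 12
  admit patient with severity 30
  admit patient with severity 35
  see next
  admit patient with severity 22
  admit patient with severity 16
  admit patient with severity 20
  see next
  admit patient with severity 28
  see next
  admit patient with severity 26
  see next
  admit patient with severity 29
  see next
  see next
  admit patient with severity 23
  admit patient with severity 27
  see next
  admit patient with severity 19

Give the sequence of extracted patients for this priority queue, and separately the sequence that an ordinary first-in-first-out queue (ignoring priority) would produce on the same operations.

insert 10 → {10}
insert 7 → {10, 7}
insert 18 → {18, 10, 7}
insert 6 → {18, 10, 7, 6}
insert 8 → {18, 10, 8, 7, 6}
insert 12 → {18, 12, 10, 8, 7, 6}
insert 30 → {30, 18, 12, 10, 8, 7, 6}
insert 35 → {35, 30, 18, 12, 10, 8, 7, 6}
see next → 35; now {30, 18, 12, 10, 8, 7, 6}
insert 22 → {30, 22, 18, 12, 10, 8, 7, 6}
insert 16 → {30, 22, 18, 16, 12, 10, 8, 7, 6}
insert 20 → {30, 22, 20, 18, 16, 12, 10, 8, 7, 6}
see next → 30; now {22, 20, 18, 16, 12, 10, 8, 7, 6}
insert 28 → {28, 22, 20, 18, 16, 12, 10, 8, 7, 6}
see next → 28; now {22, 20, 18, 16, 12, 10, 8, 7, 6}
insert 26 → {26, 22, 20, 18, 16, 12, 10, 8, 7, 6}
see next → 26; now {22, 20, 18, 16, 12, 10, 8, 7, 6}
insert 29 → {29, 22, 20, 18, 16, 12, 10, 8, 7, 6}
see next → 29; now {22, 20, 18, 16, 12, 10, 8, 7, 6}
see next → 22; now {20, 18, 16, 12, 10, 8, 7, 6}
insert 23 → {23, 20, 18, 16, 12, 10, 8, 7, 6}
insert 27 → {27, 23, 20, 18, 16, 12, 10, 8, 7, 6}
see next → 27; now {23, 20, 18, 16, 12, 10, 8, 7, 6}
insert 19 → {23, 20, 19, 18, 16, 12, 10, 8, 7, 6}

priority queue: [35, 30, 28, 26, 29, 22, 27]; FIFO queue: 10 → 7 → 18 → 6 → 8 → 12 → 30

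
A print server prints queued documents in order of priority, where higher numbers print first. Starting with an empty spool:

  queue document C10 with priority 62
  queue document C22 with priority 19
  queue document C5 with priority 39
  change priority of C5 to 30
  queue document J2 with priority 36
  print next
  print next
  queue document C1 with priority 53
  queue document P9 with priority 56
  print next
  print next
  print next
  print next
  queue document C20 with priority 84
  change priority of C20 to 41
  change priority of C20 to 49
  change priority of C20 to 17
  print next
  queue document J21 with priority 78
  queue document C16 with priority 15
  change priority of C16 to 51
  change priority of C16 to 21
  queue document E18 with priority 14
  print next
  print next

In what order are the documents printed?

C10, J2, P9, C1, C5, C22, C20, J21, C16

add C10 (priority 62) → {C10:62}
add C22 (priority 19) → {C10:62, C22:19}
add C5 (priority 39) → {C10:62, C5:39, C22:19}
update C5 to priority 30 → {C10:62, C5:30, C22:19}
add J2 (priority 36) → {C10:62, J2:36, C5:30, C22:19}
print next → C10; now {J2:36, C5:30, C22:19}
print next → J2; now {C5:30, C22:19}
add C1 (priority 53) → {C1:53, C5:30, C22:19}
add P9 (priority 56) → {P9:56, C1:53, C5:30, C22:19}
print next → P9; now {C1:53, C5:30, C22:19}
print next → C1; now {C5:30, C22:19}
print next → C5; now {C22:19}
print next → C22; now {}
add C20 (priority 84) → {C20:84}
update C20 to priority 41 → {C20:41}
update C20 to priority 49 → {C20:49}
update C20 to priority 17 → {C20:17}
print next → C20; now {}
add J21 (priority 78) → {J21:78}
add C16 (priority 15) → {J21:78, C16:15}
update C16 to priority 51 → {J21:78, C16:51}
update C16 to priority 21 → {J21:78, C16:21}
add E18 (priority 14) → {J21:78, C16:21, E18:14}
print next → J21; now {C16:21, E18:14}
print next → C16; now {E18:14}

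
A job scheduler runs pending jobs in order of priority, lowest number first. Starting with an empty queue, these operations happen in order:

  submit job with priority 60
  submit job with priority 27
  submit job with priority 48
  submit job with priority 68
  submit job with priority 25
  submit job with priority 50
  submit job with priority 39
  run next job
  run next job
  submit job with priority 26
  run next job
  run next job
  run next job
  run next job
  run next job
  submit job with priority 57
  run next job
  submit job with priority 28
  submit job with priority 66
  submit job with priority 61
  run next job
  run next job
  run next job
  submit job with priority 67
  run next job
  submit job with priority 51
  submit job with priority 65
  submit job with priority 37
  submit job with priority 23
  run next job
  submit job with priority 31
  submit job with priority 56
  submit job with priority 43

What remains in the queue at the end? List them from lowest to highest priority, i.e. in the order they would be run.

[31, 37, 43, 51, 56, 65, 68]

insert 60 → {60}
insert 27 → {27, 60}
insert 48 → {27, 48, 60}
insert 68 → {27, 48, 60, 68}
insert 25 → {25, 27, 48, 60, 68}
insert 50 → {25, 27, 48, 50, 60, 68}
insert 39 → {25, 27, 39, 48, 50, 60, 68}
run next job → 25; now {27, 39, 48, 50, 60, 68}
run next job → 27; now {39, 48, 50, 60, 68}
insert 26 → {26, 39, 48, 50, 60, 68}
run next job → 26; now {39, 48, 50, 60, 68}
run next job → 39; now {48, 50, 60, 68}
run next job → 48; now {50, 60, 68}
run next job → 50; now {60, 68}
run next job → 60; now {68}
insert 57 → {57, 68}
run next job → 57; now {68}
insert 28 → {28, 68}
insert 66 → {28, 66, 68}
insert 61 → {28, 61, 66, 68}
run next job → 28; now {61, 66, 68}
run next job → 61; now {66, 68}
run next job → 66; now {68}
insert 67 → {67, 68}
run next job → 67; now {68}
insert 51 → {51, 68}
insert 65 → {51, 65, 68}
insert 37 → {37, 51, 65, 68}
insert 23 → {23, 37, 51, 65, 68}
run next job → 23; now {37, 51, 65, 68}
insert 31 → {31, 37, 51, 65, 68}
insert 56 → {31, 37, 51, 56, 65, 68}
insert 43 → {31, 37, 43, 51, 56, 65, 68}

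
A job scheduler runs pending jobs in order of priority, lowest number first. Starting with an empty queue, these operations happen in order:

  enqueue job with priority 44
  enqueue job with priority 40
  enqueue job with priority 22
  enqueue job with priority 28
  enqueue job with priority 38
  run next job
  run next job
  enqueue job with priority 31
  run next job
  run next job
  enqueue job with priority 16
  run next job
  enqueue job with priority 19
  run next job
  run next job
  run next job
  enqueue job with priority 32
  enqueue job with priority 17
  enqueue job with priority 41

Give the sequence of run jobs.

[22, 28, 31, 38, 16, 19, 40, 44]

insert 44 → {44}
insert 40 → {40, 44}
insert 22 → {22, 40, 44}
insert 28 → {22, 28, 40, 44}
insert 38 → {22, 28, 38, 40, 44}
run next job → 22; now {28, 38, 40, 44}
run next job → 28; now {38, 40, 44}
insert 31 → {31, 38, 40, 44}
run next job → 31; now {38, 40, 44}
run next job → 38; now {40, 44}
insert 16 → {16, 40, 44}
run next job → 16; now {40, 44}
insert 19 → {19, 40, 44}
run next job → 19; now {40, 44}
run next job → 40; now {44}
run next job → 44; now {}
insert 32 → {32}
insert 17 → {17, 32}
insert 41 → {17, 32, 41}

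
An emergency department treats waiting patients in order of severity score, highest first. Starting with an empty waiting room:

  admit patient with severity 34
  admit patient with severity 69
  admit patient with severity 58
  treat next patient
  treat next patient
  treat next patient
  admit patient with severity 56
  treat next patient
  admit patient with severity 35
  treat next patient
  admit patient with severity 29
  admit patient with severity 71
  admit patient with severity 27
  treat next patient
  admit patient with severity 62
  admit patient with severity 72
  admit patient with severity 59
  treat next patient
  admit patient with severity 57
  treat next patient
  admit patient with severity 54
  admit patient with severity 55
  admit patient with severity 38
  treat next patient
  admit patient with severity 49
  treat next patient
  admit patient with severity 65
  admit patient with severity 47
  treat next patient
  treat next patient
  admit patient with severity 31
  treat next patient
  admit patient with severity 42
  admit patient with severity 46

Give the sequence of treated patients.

[69, 58, 34, 56, 35, 71, 72, 62, 59, 57, 65, 55, 54]

insert 34 → {34}
insert 69 → {69, 34}
insert 58 → {69, 58, 34}
treat next patient → 69; now {58, 34}
treat next patient → 58; now {34}
treat next patient → 34; now {}
insert 56 → {56}
treat next patient → 56; now {}
insert 35 → {35}
treat next patient → 35; now {}
insert 29 → {29}
insert 71 → {71, 29}
insert 27 → {71, 29, 27}
treat next patient → 71; now {29, 27}
insert 62 → {62, 29, 27}
insert 72 → {72, 62, 29, 27}
insert 59 → {72, 62, 59, 29, 27}
treat next patient → 72; now {62, 59, 29, 27}
insert 57 → {62, 59, 57, 29, 27}
treat next patient → 62; now {59, 57, 29, 27}
insert 54 → {59, 57, 54, 29, 27}
insert 55 → {59, 57, 55, 54, 29, 27}
insert 38 → {59, 57, 55, 54, 38, 29, 27}
treat next patient → 59; now {57, 55, 54, 38, 29, 27}
insert 49 → {57, 55, 54, 49, 38, 29, 27}
treat next patient → 57; now {55, 54, 49, 38, 29, 27}
insert 65 → {65, 55, 54, 49, 38, 29, 27}
insert 47 → {65, 55, 54, 49, 47, 38, 29, 27}
treat next patient → 65; now {55, 54, 49, 47, 38, 29, 27}
treat next patient → 55; now {54, 49, 47, 38, 29, 27}
insert 31 → {54, 49, 47, 38, 31, 29, 27}
treat next patient → 54; now {49, 47, 38, 31, 29, 27}
insert 42 → {49, 47, 42, 38, 31, 29, 27}
insert 46 → {49, 47, 46, 42, 38, 31, 29, 27}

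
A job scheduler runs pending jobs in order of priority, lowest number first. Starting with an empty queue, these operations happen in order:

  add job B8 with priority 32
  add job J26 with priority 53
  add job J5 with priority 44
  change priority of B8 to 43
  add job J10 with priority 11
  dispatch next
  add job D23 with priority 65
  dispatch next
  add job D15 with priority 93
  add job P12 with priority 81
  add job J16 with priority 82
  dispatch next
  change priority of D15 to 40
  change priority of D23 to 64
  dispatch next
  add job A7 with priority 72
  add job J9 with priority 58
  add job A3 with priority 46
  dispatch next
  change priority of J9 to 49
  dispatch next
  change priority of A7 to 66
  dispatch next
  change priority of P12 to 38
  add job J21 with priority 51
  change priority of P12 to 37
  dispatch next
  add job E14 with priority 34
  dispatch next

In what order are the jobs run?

J10, B8, J5, D15, A3, J9, J26, P12, E14

add B8 (priority 32) → {B8:32}
add J26 (priority 53) → {B8:32, J26:53}
add J5 (priority 44) → {B8:32, J5:44, J26:53}
update B8 to priority 43 → {B8:43, J5:44, J26:53}
add J10 (priority 11) → {J10:11, B8:43, J5:44, J26:53}
dispatch next → J10; now {B8:43, J5:44, J26:53}
add D23 (priority 65) → {B8:43, J5:44, J26:53, D23:65}
dispatch next → B8; now {J5:44, J26:53, D23:65}
add D15 (priority 93) → {J5:44, J26:53, D23:65, D15:93}
add P12 (priority 81) → {J5:44, J26:53, D23:65, P12:81, D15:93}
add J16 (priority 82) → {J5:44, J26:53, D23:65, P12:81, J16:82, D15:93}
dispatch next → J5; now {J26:53, D23:65, P12:81, J16:82, D15:93}
update D15 to priority 40 → {D15:40, J26:53, D23:65, P12:81, J16:82}
update D23 to priority 64 → {D15:40, J26:53, D23:64, P12:81, J16:82}
dispatch next → D15; now {J26:53, D23:64, P12:81, J16:82}
add A7 (priority 72) → {J26:53, D23:64, A7:72, P12:81, J16:82}
add J9 (priority 58) → {J26:53, J9:58, D23:64, A7:72, P12:81, J16:82}
add A3 (priority 46) → {A3:46, J26:53, J9:58, D23:64, A7:72, P12:81, J16:82}
dispatch next → A3; now {J26:53, J9:58, D23:64, A7:72, P12:81, J16:82}
update J9 to priority 49 → {J9:49, J26:53, D23:64, A7:72, P12:81, J16:82}
dispatch next → J9; now {J26:53, D23:64, A7:72, P12:81, J16:82}
update A7 to priority 66 → {J26:53, D23:64, A7:66, P12:81, J16:82}
dispatch next → J26; now {D23:64, A7:66, P12:81, J16:82}
update P12 to priority 38 → {P12:38, D23:64, A7:66, J16:82}
add J21 (priority 51) → {P12:38, J21:51, D23:64, A7:66, J16:82}
update P12 to priority 37 → {P12:37, J21:51, D23:64, A7:66, J16:82}
dispatch next → P12; now {J21:51, D23:64, A7:66, J16:82}
add E14 (priority 34) → {E14:34, J21:51, D23:64, A7:66, J16:82}
dispatch next → E14; now {J21:51, D23:64, A7:66, J16:82}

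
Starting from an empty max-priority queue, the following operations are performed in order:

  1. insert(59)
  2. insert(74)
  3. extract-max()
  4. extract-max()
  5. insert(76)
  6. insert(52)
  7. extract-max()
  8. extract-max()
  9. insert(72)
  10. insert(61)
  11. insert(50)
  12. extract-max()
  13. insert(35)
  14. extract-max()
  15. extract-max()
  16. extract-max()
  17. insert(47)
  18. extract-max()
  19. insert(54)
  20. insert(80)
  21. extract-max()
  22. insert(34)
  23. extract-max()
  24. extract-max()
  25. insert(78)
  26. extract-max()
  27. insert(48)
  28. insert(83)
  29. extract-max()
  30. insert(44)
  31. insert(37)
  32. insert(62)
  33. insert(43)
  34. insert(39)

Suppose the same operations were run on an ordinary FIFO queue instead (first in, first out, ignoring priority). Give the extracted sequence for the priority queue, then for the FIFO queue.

insert 59 → {59}
insert 74 → {74, 59}
extract-max → 74; now {59}
extract-max → 59; now {}
insert 76 → {76}
insert 52 → {76, 52}
extract-max → 76; now {52}
extract-max → 52; now {}
insert 72 → {72}
insert 61 → {72, 61}
insert 50 → {72, 61, 50}
extract-max → 72; now {61, 50}
insert 35 → {61, 50, 35}
extract-max → 61; now {50, 35}
extract-max → 50; now {35}
extract-max → 35; now {}
insert 47 → {47}
extract-max → 47; now {}
insert 54 → {54}
insert 80 → {80, 54}
extract-max → 80; now {54}
insert 34 → {54, 34}
extract-max → 54; now {34}
extract-max → 34; now {}
insert 78 → {78}
extract-max → 78; now {}
insert 48 → {48}
insert 83 → {83, 48}
extract-max → 83; now {48}
insert 44 → {48, 44}
insert 37 → {48, 44, 37}
insert 62 → {62, 48, 44, 37}
insert 43 → {62, 48, 44, 43, 37}
insert 39 → {62, 48, 44, 43, 39, 37}

priority queue: 74, 59, 76, 52, 72, 61, 50, 35, 47, 80, 54, 34, 78, 83; FIFO queue: [59, 74, 76, 52, 72, 61, 50, 35, 47, 54, 80, 34, 78, 48]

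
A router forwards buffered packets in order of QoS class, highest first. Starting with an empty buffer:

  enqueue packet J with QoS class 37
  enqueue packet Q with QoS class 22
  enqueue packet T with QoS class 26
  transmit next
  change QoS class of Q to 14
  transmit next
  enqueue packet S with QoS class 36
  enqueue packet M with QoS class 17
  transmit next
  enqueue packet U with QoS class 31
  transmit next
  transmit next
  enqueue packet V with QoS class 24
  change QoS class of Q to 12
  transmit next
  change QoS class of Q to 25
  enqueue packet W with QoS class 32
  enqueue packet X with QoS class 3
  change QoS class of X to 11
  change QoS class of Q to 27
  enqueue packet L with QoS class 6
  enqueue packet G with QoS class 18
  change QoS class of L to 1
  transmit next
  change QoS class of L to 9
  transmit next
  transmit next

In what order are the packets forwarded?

add J (QoS class 37) → {J:37}
add Q (QoS class 22) → {J:37, Q:22}
add T (QoS class 26) → {J:37, T:26, Q:22}
transmit next → J; now {T:26, Q:22}
update Q to QoS class 14 → {T:26, Q:14}
transmit next → T; now {Q:14}
add S (QoS class 36) → {S:36, Q:14}
add M (QoS class 17) → {S:36, M:17, Q:14}
transmit next → S; now {M:17, Q:14}
add U (QoS class 31) → {U:31, M:17, Q:14}
transmit next → U; now {M:17, Q:14}
transmit next → M; now {Q:14}
add V (QoS class 24) → {V:24, Q:14}
update Q to QoS class 12 → {V:24, Q:12}
transmit next → V; now {Q:12}
update Q to QoS class 25 → {Q:25}
add W (QoS class 32) → {W:32, Q:25}
add X (QoS class 3) → {W:32, Q:25, X:3}
update X to QoS class 11 → {W:32, Q:25, X:11}
update Q to QoS class 27 → {W:32, Q:27, X:11}
add L (QoS class 6) → {W:32, Q:27, X:11, L:6}
add G (QoS class 18) → {W:32, Q:27, G:18, X:11, L:6}
update L to QoS class 1 → {W:32, Q:27, G:18, X:11, L:1}
transmit next → W; now {Q:27, G:18, X:11, L:1}
update L to QoS class 9 → {Q:27, G:18, X:11, L:9}
transmit next → Q; now {G:18, X:11, L:9}
transmit next → G; now {X:11, L:9}

J → T → S → U → M → V → W → Q → G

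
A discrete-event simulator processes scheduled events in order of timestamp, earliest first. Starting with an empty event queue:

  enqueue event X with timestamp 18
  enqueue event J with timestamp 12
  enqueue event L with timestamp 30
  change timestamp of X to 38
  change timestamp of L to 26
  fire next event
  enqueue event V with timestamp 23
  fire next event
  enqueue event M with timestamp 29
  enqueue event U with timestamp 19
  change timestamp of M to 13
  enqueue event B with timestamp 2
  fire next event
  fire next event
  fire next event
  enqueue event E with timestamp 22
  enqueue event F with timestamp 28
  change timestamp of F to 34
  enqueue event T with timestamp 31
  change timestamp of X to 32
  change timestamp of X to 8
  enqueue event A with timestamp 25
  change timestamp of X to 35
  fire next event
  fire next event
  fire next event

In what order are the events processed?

add X (timestamp 18) → {X:18}
add J (timestamp 12) → {J:12, X:18}
add L (timestamp 30) → {J:12, X:18, L:30}
update X to timestamp 38 → {J:12, L:30, X:38}
update L to timestamp 26 → {J:12, L:26, X:38}
fire next event → J; now {L:26, X:38}
add V (timestamp 23) → {V:23, L:26, X:38}
fire next event → V; now {L:26, X:38}
add M (timestamp 29) → {L:26, M:29, X:38}
add U (timestamp 19) → {U:19, L:26, M:29, X:38}
update M to timestamp 13 → {M:13, U:19, L:26, X:38}
add B (timestamp 2) → {B:2, M:13, U:19, L:26, X:38}
fire next event → B; now {M:13, U:19, L:26, X:38}
fire next event → M; now {U:19, L:26, X:38}
fire next event → U; now {L:26, X:38}
add E (timestamp 22) → {E:22, L:26, X:38}
add F (timestamp 28) → {E:22, L:26, F:28, X:38}
update F to timestamp 34 → {E:22, L:26, F:34, X:38}
add T (timestamp 31) → {E:22, L:26, T:31, F:34, X:38}
update X to timestamp 32 → {E:22, L:26, T:31, X:32, F:34}
update X to timestamp 8 → {X:8, E:22, L:26, T:31, F:34}
add A (timestamp 25) → {X:8, E:22, A:25, L:26, T:31, F:34}
update X to timestamp 35 → {E:22, A:25, L:26, T:31, F:34, X:35}
fire next event → E; now {A:25, L:26, T:31, F:34, X:35}
fire next event → A; now {L:26, T:31, F:34, X:35}
fire next event → L; now {T:31, F:34, X:35}

J → V → B → M → U → E → A → L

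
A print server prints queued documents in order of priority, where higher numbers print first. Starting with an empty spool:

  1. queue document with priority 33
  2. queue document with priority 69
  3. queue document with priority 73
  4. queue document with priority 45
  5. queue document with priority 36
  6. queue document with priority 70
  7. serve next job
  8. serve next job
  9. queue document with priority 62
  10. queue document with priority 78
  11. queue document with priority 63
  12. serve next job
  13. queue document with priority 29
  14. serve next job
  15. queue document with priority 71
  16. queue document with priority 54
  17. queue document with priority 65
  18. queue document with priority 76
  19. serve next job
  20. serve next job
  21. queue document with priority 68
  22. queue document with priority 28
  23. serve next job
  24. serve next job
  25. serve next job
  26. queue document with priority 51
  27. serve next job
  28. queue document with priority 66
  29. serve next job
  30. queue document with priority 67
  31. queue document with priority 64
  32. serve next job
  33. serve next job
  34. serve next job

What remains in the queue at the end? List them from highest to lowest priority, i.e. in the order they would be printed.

insert 33 → {33}
insert 69 → {69, 33}
insert 73 → {73, 69, 33}
insert 45 → {73, 69, 45, 33}
insert 36 → {73, 69, 45, 36, 33}
insert 70 → {73, 70, 69, 45, 36, 33}
serve next job → 73; now {70, 69, 45, 36, 33}
serve next job → 70; now {69, 45, 36, 33}
insert 62 → {69, 62, 45, 36, 33}
insert 78 → {78, 69, 62, 45, 36, 33}
insert 63 → {78, 69, 63, 62, 45, 36, 33}
serve next job → 78; now {69, 63, 62, 45, 36, 33}
insert 29 → {69, 63, 62, 45, 36, 33, 29}
serve next job → 69; now {63, 62, 45, 36, 33, 29}
insert 71 → {71, 63, 62, 45, 36, 33, 29}
insert 54 → {71, 63, 62, 54, 45, 36, 33, 29}
insert 65 → {71, 65, 63, 62, 54, 45, 36, 33, 29}
insert 76 → {76, 71, 65, 63, 62, 54, 45, 36, 33, 29}
serve next job → 76; now {71, 65, 63, 62, 54, 45, 36, 33, 29}
serve next job → 71; now {65, 63, 62, 54, 45, 36, 33, 29}
insert 68 → {68, 65, 63, 62, 54, 45, 36, 33, 29}
insert 28 → {68, 65, 63, 62, 54, 45, 36, 33, 29, 28}
serve next job → 68; now {65, 63, 62, 54, 45, 36, 33, 29, 28}
serve next job → 65; now {63, 62, 54, 45, 36, 33, 29, 28}
serve next job → 63; now {62, 54, 45, 36, 33, 29, 28}
insert 51 → {62, 54, 51, 45, 36, 33, 29, 28}
serve next job → 62; now {54, 51, 45, 36, 33, 29, 28}
insert 66 → {66, 54, 51, 45, 36, 33, 29, 28}
serve next job → 66; now {54, 51, 45, 36, 33, 29, 28}
insert 67 → {67, 54, 51, 45, 36, 33, 29, 28}
insert 64 → {67, 64, 54, 51, 45, 36, 33, 29, 28}
serve next job → 67; now {64, 54, 51, 45, 36, 33, 29, 28}
serve next job → 64; now {54, 51, 45, 36, 33, 29, 28}
serve next job → 54; now {51, 45, 36, 33, 29, 28}

[51, 45, 36, 33, 29, 28]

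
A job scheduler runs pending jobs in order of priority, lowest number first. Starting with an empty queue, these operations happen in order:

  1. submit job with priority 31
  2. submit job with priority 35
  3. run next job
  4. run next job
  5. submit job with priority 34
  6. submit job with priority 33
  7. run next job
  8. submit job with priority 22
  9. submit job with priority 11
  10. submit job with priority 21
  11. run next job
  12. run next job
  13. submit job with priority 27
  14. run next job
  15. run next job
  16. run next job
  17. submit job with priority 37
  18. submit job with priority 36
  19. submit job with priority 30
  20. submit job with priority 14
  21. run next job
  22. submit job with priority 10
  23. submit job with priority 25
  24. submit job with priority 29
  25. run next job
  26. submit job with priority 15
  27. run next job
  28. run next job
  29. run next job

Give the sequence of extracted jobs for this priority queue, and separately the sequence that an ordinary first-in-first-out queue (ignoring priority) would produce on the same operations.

priority queue: [31, 35, 33, 11, 21, 22, 27, 34, 14, 10, 15, 25, 29]; FIFO queue: 31, 35, 34, 33, 22, 11, 21, 27, 37, 36, 30, 14, 10

insert 31 → {31}
insert 35 → {31, 35}
run next job → 31; now {35}
run next job → 35; now {}
insert 34 → {34}
insert 33 → {33, 34}
run next job → 33; now {34}
insert 22 → {22, 34}
insert 11 → {11, 22, 34}
insert 21 → {11, 21, 22, 34}
run next job → 11; now {21, 22, 34}
run next job → 21; now {22, 34}
insert 27 → {22, 27, 34}
run next job → 22; now {27, 34}
run next job → 27; now {34}
run next job → 34; now {}
insert 37 → {37}
insert 36 → {36, 37}
insert 30 → {30, 36, 37}
insert 14 → {14, 30, 36, 37}
run next job → 14; now {30, 36, 37}
insert 10 → {10, 30, 36, 37}
insert 25 → {10, 25, 30, 36, 37}
insert 29 → {10, 25, 29, 30, 36, 37}
run next job → 10; now {25, 29, 30, 36, 37}
insert 15 → {15, 25, 29, 30, 36, 37}
run next job → 15; now {25, 29, 30, 36, 37}
run next job → 25; now {29, 30, 36, 37}
run next job → 29; now {30, 36, 37}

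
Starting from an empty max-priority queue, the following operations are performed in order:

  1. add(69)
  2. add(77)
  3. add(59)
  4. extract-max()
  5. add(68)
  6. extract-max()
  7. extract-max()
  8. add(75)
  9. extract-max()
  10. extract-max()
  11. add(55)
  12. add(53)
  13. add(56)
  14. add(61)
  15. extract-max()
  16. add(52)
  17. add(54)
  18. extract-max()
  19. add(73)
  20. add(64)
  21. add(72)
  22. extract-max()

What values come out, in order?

insert 69 → {69}
insert 77 → {77, 69}
insert 59 → {77, 69, 59}
extract-max → 77; now {69, 59}
insert 68 → {69, 68, 59}
extract-max → 69; now {68, 59}
extract-max → 68; now {59}
insert 75 → {75, 59}
extract-max → 75; now {59}
extract-max → 59; now {}
insert 55 → {55}
insert 53 → {55, 53}
insert 56 → {56, 55, 53}
insert 61 → {61, 56, 55, 53}
extract-max → 61; now {56, 55, 53}
insert 52 → {56, 55, 53, 52}
insert 54 → {56, 55, 54, 53, 52}
extract-max → 56; now {55, 54, 53, 52}
insert 73 → {73, 55, 54, 53, 52}
insert 64 → {73, 64, 55, 54, 53, 52}
insert 72 → {73, 72, 64, 55, 54, 53, 52}
extract-max → 73; now {72, 64, 55, 54, 53, 52}

77 → 69 → 68 → 75 → 59 → 61 → 56 → 73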